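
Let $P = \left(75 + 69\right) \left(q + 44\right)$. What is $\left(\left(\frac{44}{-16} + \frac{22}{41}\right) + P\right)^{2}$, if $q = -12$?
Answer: $\frac{570552111801}{26896} \approx 2.1213 \cdot 10^{7}$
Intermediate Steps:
$P = 4608$ ($P = \left(75 + 69\right) \left(-12 + 44\right) = 144 \cdot 32 = 4608$)
$\left(\left(\frac{44}{-16} + \frac{22}{41}\right) + P\right)^{2} = \left(\left(\frac{44}{-16} + \frac{22}{41}\right) + 4608\right)^{2} = \left(\left(44 \left(- \frac{1}{16}\right) + 22 \cdot \frac{1}{41}\right) + 4608\right)^{2} = \left(\left(- \frac{11}{4} + \frac{22}{41}\right) + 4608\right)^{2} = \left(- \frac{363}{164} + 4608\right)^{2} = \left(\frac{755349}{164}\right)^{2} = \frac{570552111801}{26896}$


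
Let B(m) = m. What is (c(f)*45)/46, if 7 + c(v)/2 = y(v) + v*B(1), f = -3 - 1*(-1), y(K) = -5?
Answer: -630/23 ≈ -27.391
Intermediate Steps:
f = -2 (f = -3 + 1 = -2)
c(v) = -24 + 2*v (c(v) = -14 + 2*(-5 + v*1) = -14 + 2*(-5 + v) = -14 + (-10 + 2*v) = -24 + 2*v)
(c(f)*45)/46 = ((-24 + 2*(-2))*45)/46 = ((-24 - 4)*45)*(1/46) = -28*45*(1/46) = -1260*1/46 = -630/23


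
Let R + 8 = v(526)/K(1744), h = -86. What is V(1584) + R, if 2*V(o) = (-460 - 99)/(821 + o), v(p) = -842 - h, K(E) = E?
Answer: -689619/80660 ≈ -8.5497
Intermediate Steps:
v(p) = -756 (v(p) = -842 - 1*(-86) = -842 + 86 = -756)
R = -3677/436 (R = -8 - 756/1744 = -8 - 756*1/1744 = -8 - 189/436 = -3677/436 ≈ -8.4335)
V(o) = -559/(2*(821 + o)) (V(o) = ((-460 - 99)/(821 + o))/2 = (-559/(821 + o))/2 = -559/(2*(821 + o)))
V(1584) + R = -559/(1642 + 2*1584) - 3677/436 = -559/(1642 + 3168) - 3677/436 = -559/4810 - 3677/436 = -559*1/4810 - 3677/436 = -43/370 - 3677/436 = -689619/80660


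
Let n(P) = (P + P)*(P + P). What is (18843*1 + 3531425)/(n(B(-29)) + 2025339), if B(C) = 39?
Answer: 3550268/2031423 ≈ 1.7477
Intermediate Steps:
n(P) = 4*P**2 (n(P) = (2*P)*(2*P) = 4*P**2)
(18843*1 + 3531425)/(n(B(-29)) + 2025339) = (18843*1 + 3531425)/(4*39**2 + 2025339) = (18843 + 3531425)/(4*1521 + 2025339) = 3550268/(6084 + 2025339) = 3550268/2031423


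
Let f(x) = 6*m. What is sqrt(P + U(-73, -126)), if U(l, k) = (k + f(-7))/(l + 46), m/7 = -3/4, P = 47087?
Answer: sqrt(1695342)/6 ≈ 217.01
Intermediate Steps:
m = -21/4 (m = 7*(-3/4) = -21/4 ≈ -5.2500)
f(x) = -63/2 (f(x) = 6*(-21/4) = -63/2)
U(l, k) = (-63/2 + k)/(46 + l) (U(l, k) = (k - 63/2)/(l + 46) = (-63/2 + k)/(46 + l))
sqrt(P + U(-73, -126)) = sqrt(47087 + (-63/2 - 126)/(46 - 73)) = sqrt(47087 - 315/2/(-27)) = sqrt(47087 - 1/27*(-315/2)) = sqrt(47087 + 35/6) = sqrt(282557/6) = sqrt(1695342)/6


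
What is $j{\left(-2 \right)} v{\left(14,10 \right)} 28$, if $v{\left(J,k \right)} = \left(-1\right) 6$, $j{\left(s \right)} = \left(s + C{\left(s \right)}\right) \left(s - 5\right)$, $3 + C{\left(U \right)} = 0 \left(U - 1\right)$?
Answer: $-5880$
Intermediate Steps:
$C{\left(U \right)} = -3$ ($C{\left(U \right)} = -3 + 0 \left(U - 1\right) = -3 + 0 \left(-1 + U\right) = -3 + 0 = -3$)
$j{\left(s \right)} = \left(-5 + s\right) \left(-3 + s\right)$ ($j{\left(s \right)} = \left(s - 3\right) \left(s - 5\right) = \left(-3 + s\right) \left(-5 + s\right) = \left(-5 + s\right) \left(-3 + s\right)$)
$v{\left(J,k \right)} = -6$
$j{\left(-2 \right)} v{\left(14,10 \right)} 28 = \left(15 + \left(-2\right)^{2} - -16\right) \left(-6\right) 28 = \left(15 + 4 + 16\right) \left(-6\right) 28 = 35 \left(-6\right) 28 = \left(-210\right) 28 = -5880$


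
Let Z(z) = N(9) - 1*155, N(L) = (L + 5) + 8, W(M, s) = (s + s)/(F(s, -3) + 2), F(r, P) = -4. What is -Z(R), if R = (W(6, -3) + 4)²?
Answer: 133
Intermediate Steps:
W(M, s) = -s (W(M, s) = (s + s)/(-4 + 2) = (2*s)/(-2) = (2*s)*(-½) = -s)
N(L) = 13 + L (N(L) = (5 + L) + 8 = 13 + L)
R = 49 (R = (-1*(-3) + 4)² = (3 + 4)² = 7² = 49)
Z(z) = -133 (Z(z) = (13 + 9) - 1*155 = 22 - 155 = -133)
-Z(R) = -1*(-133) = 133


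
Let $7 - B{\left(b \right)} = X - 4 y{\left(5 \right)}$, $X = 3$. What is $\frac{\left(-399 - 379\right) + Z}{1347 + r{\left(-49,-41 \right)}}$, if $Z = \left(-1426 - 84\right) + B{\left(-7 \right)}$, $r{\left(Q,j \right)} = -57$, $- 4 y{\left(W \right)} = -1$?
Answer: $- \frac{761}{430} \approx -1.7698$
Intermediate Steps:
$y{\left(W \right)} = \frac{1}{4}$ ($y{\left(W \right)} = \left(- \frac{1}{4}\right) \left(-1\right) = \frac{1}{4}$)
$B{\left(b \right)} = 5$ ($B{\left(b \right)} = 7 - \left(3 - 1\right) = 7 - 2 = 5$)
$Z = -1505$ ($Z = \left(-1426 - 84\right) + 5 = -1510 + 5 = -1505$)
$\frac{\left(-399 - 379\right) + Z}{1347 + r{\left(-49,-41 \right)}} = \frac{\left(-399 - 379\right) - 1505}{1347 - 57} = \frac{\left(-399 - 379\right) - 1505}{1290} = \left(-778 - 1505\right) \frac{1}{1290} = \left(-2283\right) \frac{1}{1290} = - \frac{761}{430}$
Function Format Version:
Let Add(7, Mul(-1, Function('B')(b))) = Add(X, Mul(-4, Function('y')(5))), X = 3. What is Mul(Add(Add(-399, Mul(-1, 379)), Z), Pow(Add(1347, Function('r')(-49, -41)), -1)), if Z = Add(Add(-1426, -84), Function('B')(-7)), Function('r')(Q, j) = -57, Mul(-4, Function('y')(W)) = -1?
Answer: Rational(-761, 430) ≈ -1.7698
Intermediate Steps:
Function('y')(W) = Rational(1, 4) (Function('y')(W) = Mul(Rational(-1, 4), -1) = Rational(1, 4))
Function('B')(b) = 5 (Function('B')(b) = Add(7, Mul(-1, Add(3, Mul(-4, Rational(1, 4))))) = Add(7, Mul(-1, Add(3, -1))) = Add(7, Mul(-1, 2)) = Add(7, -2) = 5)
Z = -1505 (Z = Add(Add(-1426, -84), 5) = Add(-1510, 5) = -1505)
Mul(Add(Add(-399, Mul(-1, 379)), Z), Pow(Add(1347, Function('r')(-49, -41)), -1)) = Mul(Add(Add(-399, Mul(-1, 379)), -1505), Pow(Add(1347, -57), -1)) = Mul(Add(Add(-399, -379), -1505), Pow(1290, -1)) = Mul(Add(-778, -1505), Rational(1, 1290)) = Mul(-2283, Rational(1, 1290)) = Rational(-761, 430)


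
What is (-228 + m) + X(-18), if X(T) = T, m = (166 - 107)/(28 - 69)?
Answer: -10145/41 ≈ -247.44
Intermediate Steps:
m = -59/41 (m = 59/(-41) = 59*(-1/41) = -59/41 ≈ -1.4390)
(-228 + m) + X(-18) = (-228 - 59/41) - 18 = -9407/41 - 18 = -10145/41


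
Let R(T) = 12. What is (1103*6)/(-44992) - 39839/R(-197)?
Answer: -224064463/67488 ≈ -3320.1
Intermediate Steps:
(1103*6)/(-44992) - 39839/R(-197) = (1103*6)/(-44992) - 39839/12 = 6618*(-1/44992) - 39839*1/12 = -3309/22496 - 39839/12 = -224064463/67488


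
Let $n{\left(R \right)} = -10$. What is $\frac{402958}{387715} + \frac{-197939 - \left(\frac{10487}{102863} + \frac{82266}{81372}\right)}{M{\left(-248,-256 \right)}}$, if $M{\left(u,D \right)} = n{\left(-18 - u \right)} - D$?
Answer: $- \frac{106922232917530085507}{133054827703187340} \approx -803.6$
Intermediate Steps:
$M{\left(u,D \right)} = -10 - D$
$\frac{402958}{387715} + \frac{-197939 - \left(\frac{10487}{102863} + \frac{82266}{81372}\right)}{M{\left(-248,-256 \right)}} = \frac{402958}{387715} + \frac{-197939 - \left(\frac{10487}{102863} + \frac{82266}{81372}\right)}{-10 - -256} = 402958 \cdot \frac{1}{387715} + \frac{-197939 - \left(10487 \cdot \frac{1}{102863} + 82266 \cdot \frac{1}{81372}\right)}{-10 + 256} = \frac{402958}{387715} + \frac{-197939 - \left(\frac{10487}{102863} + \frac{13711}{13562}\right)}{246} = \frac{402958}{387715} + \left(-197939 - \frac{1552579287}{1395028006}\right) \frac{1}{246} = \frac{402958}{387715} - \frac{276132001058921}{343176889476} = - \frac{106922232917530085507}{133054827703187340}$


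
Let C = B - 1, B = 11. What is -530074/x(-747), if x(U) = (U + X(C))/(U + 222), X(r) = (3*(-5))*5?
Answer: -46381475/137 ≈ -3.3855e+5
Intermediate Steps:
C = 10 (C = 11 - 1 = 10)
X(r) = -75 (X(r) = -15*5 = -75)
x(U) = (-75 + U)/(222 + U) (x(U) = (U - 75)/(U + 222) = (-75 + U)/(222 + U))
-530074/x(-747) = -530074*(222 - 747)/(-75 - 747) = -530074/(-822/(-525)) = -530074/((-1/525*(-822))) = -530074/274/175 = -530074*175/274 = -46381475/137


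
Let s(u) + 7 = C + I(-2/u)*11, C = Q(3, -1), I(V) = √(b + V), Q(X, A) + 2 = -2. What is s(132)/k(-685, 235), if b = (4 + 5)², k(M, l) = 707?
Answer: -11/707 + √352770/4242 ≈ 0.12446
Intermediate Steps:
b = 81 (b = 9² = 81)
Q(X, A) = -4 (Q(X, A) = -2 - 2 = -4)
I(V) = √(81 + V)
C = -4
s(u) = -11 + 11*√(81 - 2/u) (s(u) = -7 + (-4 + √(81 - 2/u)*11) = -7 + (-4 + 11*√(81 - 2/u)) = -11 + 11*√(81 - 2/u))
s(132)/k(-685, 235) = (-11 + 11*√(81 - 2/132))/707 = (-11 + 11*√(81 - 2*1/132))*(1/707) = (-11 + 11*√(81 - 1/66))*(1/707) = (-11 + 11*√(5345/66))*(1/707) = (-11 + 11*(√352770/66))*(1/707) = (-11 + √352770/6)*(1/707) = -11/707 + √352770/4242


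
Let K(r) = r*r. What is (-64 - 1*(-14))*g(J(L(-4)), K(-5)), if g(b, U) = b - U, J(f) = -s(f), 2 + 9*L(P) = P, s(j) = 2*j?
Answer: 3550/3 ≈ 1183.3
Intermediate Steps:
L(P) = -2/9 + P/9
K(r) = r**2
J(f) = -2*f
(-64 - 1*(-14))*g(J(L(-4)), K(-5)) = (-64 - 1*(-14))*(-2*(-2/9 + (1/9)*(-4)) - 1*(-5)**2) = (-64 + 14)*(-2*(-2/9 - 4/9) - 1*25) = -50*(-2*(-2/3) - 25) = -50*(4/3 - 25) = -50*(-71/3) = 3550/3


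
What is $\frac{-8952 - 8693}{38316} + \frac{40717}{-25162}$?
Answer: $- \frac{1002048031}{482053596} \approx -2.0787$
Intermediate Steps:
$\frac{-8952 - 8693}{38316} + \frac{40717}{-25162} = \left(-17645\right) \frac{1}{38316} + 40717 \left(- \frac{1}{25162}\right) = - \frac{17645}{38316} - \frac{40717}{25162} = - \frac{1002048031}{482053596}$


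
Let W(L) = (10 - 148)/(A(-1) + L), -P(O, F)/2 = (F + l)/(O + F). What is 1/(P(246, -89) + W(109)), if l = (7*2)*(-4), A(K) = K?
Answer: 2826/1609 ≈ 1.7564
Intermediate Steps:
l = -56 (l = 14*(-4) = -56)
P(O, F) = -2*(-56 + F)/(F + O) (P(O, F) = -2*(F - 56)/(O + F) = -2*(-56 + F)/(F + O))
W(L) = -138/(-1 + L) (W(L) = (10 - 148)/(-1 + L) = -138/(-1 + L))
1/(P(246, -89) + W(109)) = 1/(2*(56 - 1*(-89))/(-89 + 246) - 138/(-1 + 109)) = 1/(2*(56 + 89)/157 - 138/108) = 1/(2*(1/157)*145 - 138*1/108) = 1/(290/157 - 23/18) = 1/(1609/2826) = 2826/1609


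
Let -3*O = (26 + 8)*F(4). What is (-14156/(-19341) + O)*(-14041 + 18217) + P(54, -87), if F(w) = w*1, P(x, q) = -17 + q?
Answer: -400486600/2149 ≈ -1.8636e+5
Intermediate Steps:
F(w) = w
O = -136/3 (O = -(26 + 8)*4/3 = -34*4/3 = -⅓*136 = -136/3 ≈ -45.333)
(-14156/(-19341) + O)*(-14041 + 18217) + P(54, -87) = (-14156/(-19341) - 136/3)*(-14041 + 18217) + (-17 - 87) = (-14156*(-1/19341) - 136/3)*4176 - 104 = (14156/19341 - 136/3)*4176 - 104 = -862636/19341*4176 - 104 = -400263104/2149 - 104 = -400486600/2149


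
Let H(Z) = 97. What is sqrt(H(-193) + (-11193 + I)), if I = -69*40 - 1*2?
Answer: 13*I*sqrt(82) ≈ 117.72*I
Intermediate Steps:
I = -2762 (I = -2760 - 2 = -2762)
sqrt(H(-193) + (-11193 + I)) = sqrt(97 + (-11193 - 2762)) = sqrt(97 - 13955) = sqrt(-13858) = 13*I*sqrt(82)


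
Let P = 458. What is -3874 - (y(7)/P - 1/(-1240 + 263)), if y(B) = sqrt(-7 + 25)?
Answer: -3784899/977 - 3*sqrt(2)/458 ≈ -3874.0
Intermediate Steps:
y(B) = 3*sqrt(2) (y(B) = sqrt(18) = 3*sqrt(2))
-3874 - (y(7)/P - 1/(-1240 + 263)) = -3874 - ((3*sqrt(2))/458 - 1/(-1240 + 263)) = -3874 - ((3*sqrt(2))*(1/458) - 1/(-977)) = -3874 - (3*sqrt(2)/458 - 1*(-1/977)) = -3874 - (3*sqrt(2)/458 + 1/977) = -3874 - (1/977 + 3*sqrt(2)/458) = -3874 + (-1/977 - 3*sqrt(2)/458) = -3784899/977 - 3*sqrt(2)/458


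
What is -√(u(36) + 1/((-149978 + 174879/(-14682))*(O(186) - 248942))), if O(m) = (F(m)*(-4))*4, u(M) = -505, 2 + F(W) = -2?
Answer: -4*I*√8599245513886397081168303/521968718425 ≈ -22.472*I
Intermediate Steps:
F(W) = -4 (F(W) = -2 - 2 = -4)
O(m) = 64 (O(m) = -4*(-4)*4 = 16*4 = 64)
-√(u(36) + 1/((-149978 + 174879/(-14682))*(O(186) - 248942))) = -√(-505 + 1/((-149978 + 174879/(-14682))*(64 - 248942))) = -√(-505 + 1/((-149978 + 174879*(-1/14682))*(-248878))) = -√(-505 + 1/((-149978 - 58293/4894)*(-248878))) = -√(-505 + 1/(-734050625/4894*(-248878))) = -√(-505 + 1/(91344525724375/2447)) = -√(-505 + 2447/91344525724375) = -√(-46128985490806928/91344525724375) = -4*I*√8599245513886397081168303/521968718425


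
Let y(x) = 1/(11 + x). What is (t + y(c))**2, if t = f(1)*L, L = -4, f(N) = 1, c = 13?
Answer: 9025/576 ≈ 15.668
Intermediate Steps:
t = -4 (t = 1*(-4) = -4)
(t + y(c))**2 = (-4 + 1/(11 + 13))**2 = (-4 + 1/24)**2 = (-95/24)**2 = 9025/576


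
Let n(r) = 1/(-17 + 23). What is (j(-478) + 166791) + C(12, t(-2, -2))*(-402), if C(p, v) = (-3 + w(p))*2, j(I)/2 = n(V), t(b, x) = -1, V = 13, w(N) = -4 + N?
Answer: 488314/3 ≈ 1.6277e+5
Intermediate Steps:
n(r) = 1/6
j(I) = 1/3 (j(I) = 2*(1/6) = 1/3)
C(p, v) = -14 + 2*p (C(p, v) = (-3 + (-4 + p))*2 = (-7 + p)*2 = -14 + 2*p)
(j(-478) + 166791) + C(12, t(-2, -2))*(-402) = (1/3 + 166791) + (-14 + 2*12)*(-402) = 500374/3 + (-14 + 24)*(-402) = 500374/3 + 10*(-402) = 500374/3 - 4020 = 488314/3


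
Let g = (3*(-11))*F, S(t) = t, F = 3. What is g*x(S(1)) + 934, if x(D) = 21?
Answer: -1145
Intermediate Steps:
g = -99 (g = (3*(-11))*3 = -33*3 = -99)
g*x(S(1)) + 934 = -99*21 + 934 = -2079 + 934 = -1145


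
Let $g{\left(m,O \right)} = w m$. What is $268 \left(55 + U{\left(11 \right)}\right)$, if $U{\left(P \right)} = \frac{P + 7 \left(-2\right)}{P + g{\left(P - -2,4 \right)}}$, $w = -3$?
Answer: $\frac{103381}{7} \approx 14769.0$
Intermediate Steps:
$g{\left(m,O \right)} = - 3 m$
$U{\left(P \right)} = \frac{-14 + P}{-6 - 2 P}$ ($U{\left(P \right)} = \frac{P + 7 \left(-2\right)}{P - 3 \left(P - -2\right)} = \frac{P - 14}{P - 3 \left(P + 2\right)} = \frac{-14 + P}{P - 3 \left(2 + P\right)} = \frac{-14 + P}{P - \left(6 + 3 P\right)} = \frac{-14 + P}{-6 - 2 P}$)
$268 \left(55 + U{\left(11 \right)}\right) = 268 \left(55 + \frac{14 - 11}{2 \left(3 + 11\right)}\right) = 268 \left(55 + \frac{14 - 11}{2 \cdot 14}\right) = 268 \left(55 + \frac{1}{2} \cdot \frac{1}{14} \cdot 3\right) = 268 \left(55 + \frac{3}{28}\right) = 268 \cdot \frac{1543}{28} = \frac{103381}{7}$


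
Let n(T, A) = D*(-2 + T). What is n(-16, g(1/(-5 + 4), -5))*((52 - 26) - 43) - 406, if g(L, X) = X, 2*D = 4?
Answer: 206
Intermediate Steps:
D = 2 (D = (1/2)*4 = 2)
n(T, A) = -4 + 2*T (n(T, A) = 2*(-2 + T) = -4 + 2*T)
n(-16, g(1/(-5 + 4), -5))*((52 - 26) - 43) - 406 = (-4 + 2*(-16))*((52 - 26) - 43) - 406 = (-4 - 32)*(26 - 43) - 406 = -36*(-17) - 406 = 612 - 406 = 206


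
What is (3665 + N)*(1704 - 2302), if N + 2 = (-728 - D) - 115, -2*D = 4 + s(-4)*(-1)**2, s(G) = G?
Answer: -1686360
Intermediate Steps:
D = 0 (D = -(4 - 4*(-1)**2)/2 = -(4 - 4*1)/2 = -(4 - 4)/2 = -1/2*0 = 0)
N = -845 (N = -2 + ((-728 - 1*0) - 115) = -2 + ((-728 + 0) - 115) = -2 + (-728 - 115) = -2 - 843 = -845)
(3665 + N)*(1704 - 2302) = (3665 - 845)*(1704 - 2302) = 2820*(-598) = -1686360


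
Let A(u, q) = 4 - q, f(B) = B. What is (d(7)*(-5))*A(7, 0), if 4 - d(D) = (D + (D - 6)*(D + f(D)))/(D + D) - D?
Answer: -190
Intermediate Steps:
d(D) = 4 + D - (D + 2*D*(-6 + D))/(2*D) (d(D) = 4 - ((D + (D - 6)*(D + D))/(D + D) - D) = 4 - ((D + (-6 + D)*(2*D))/((2*D)) - D) = 4 - ((D + 2*D*(-6 + D))*(1/(2*D)) - D) = 4 - ((D + 2*D*(-6 + D))/(2*D) - D) = 4 - (-D + (D + 2*D*(-6 + D))/(2*D)) = 4 + (D - (D + 2*D*(-6 + D))/(2*D)) = 4 + D - (D + 2*D*(-6 + D))/(2*D))
(d(7)*(-5))*A(7, 0) = ((19/2)*(-5))*(4 - 1*0) = -95*(4 + 0)/2 = -95/2*4 = -190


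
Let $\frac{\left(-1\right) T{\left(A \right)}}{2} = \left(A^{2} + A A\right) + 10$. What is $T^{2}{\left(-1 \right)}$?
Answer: $576$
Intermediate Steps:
$T{\left(A \right)} = -20 - 4 A^{2}$ ($T{\left(A \right)} = - 2 \left(\left(A^{2} + A A\right) + 10\right) = - 2 \left(\left(A^{2} + A^{2}\right) + 10\right) = - 2 \left(2 A^{2} + 10\right) = - 2 \left(10 + 2 A^{2}\right) = -20 - 4 A^{2}$)
$T^{2}{\left(-1 \right)} = \left(-20 - 4 \left(-1\right)^{2}\right)^{2} = \left(-20 - 4\right)^{2} = \left(-24\right)^{2} = 576$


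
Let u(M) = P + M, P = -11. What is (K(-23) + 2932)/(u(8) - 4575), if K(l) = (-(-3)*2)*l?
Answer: -1397/2289 ≈ -0.61031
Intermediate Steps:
K(l) = 6*l (K(l) = (-3*(-2))*l = 6*l)
u(M) = -11 + M
(K(-23) + 2932)/(u(8) - 4575) = (6*(-23) + 2932)/((-11 + 8) - 4575) = (-138 + 2932)/(-3 - 4575) = 2794/(-4578) = 2794*(-1/4578) = -1397/2289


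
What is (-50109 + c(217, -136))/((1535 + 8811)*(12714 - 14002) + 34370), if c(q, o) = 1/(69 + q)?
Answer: 14331173/3801305508 ≈ 0.0037701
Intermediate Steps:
(-50109 + c(217, -136))/((1535 + 8811)*(12714 - 14002) + 34370) = (-50109 + 1/(69 + 217))/((1535 + 8811)*(12714 - 14002) + 34370) = (-50109 + 1/286)/(10346*(-1288) + 34370) = (-50109 + 1/286)/(-13325648 + 34370) = -14331173/286/(-13291278) = -14331173/286*(-1/13291278) = 14331173/3801305508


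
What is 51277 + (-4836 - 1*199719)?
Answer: -153278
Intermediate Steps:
51277 + (-4836 - 1*199719) = 51277 + (-4836 - 199719) = 51277 - 204555 = -153278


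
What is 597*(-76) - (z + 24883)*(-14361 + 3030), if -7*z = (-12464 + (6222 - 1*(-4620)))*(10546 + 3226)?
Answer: 255087290211/7 ≈ 3.6441e+10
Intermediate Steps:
z = 22338184/7 (z = -(-12464 + (6222 - 1*(-4620)))*(10546 + 3226)/7 = -(-12464 + (6222 + 4620))*13772/7 = -(-12464 + 10842)*13772/7 = -(-1622)*13772/7 = -⅐*(-22338184) = 22338184/7 ≈ 3.1912e+6)
597*(-76) - (z + 24883)*(-14361 + 3030) = 597*(-76) - (22338184/7 + 24883)*(-14361 + 3030) = -45372 - 22512365*(-11331)/7 = -45372 - 1*(-255087607815/7) = -45372 + 255087607815/7 = 255087290211/7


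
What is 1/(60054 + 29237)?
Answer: 1/89291 ≈ 1.1199e-5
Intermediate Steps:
1/(60054 + 29237) = 1/89291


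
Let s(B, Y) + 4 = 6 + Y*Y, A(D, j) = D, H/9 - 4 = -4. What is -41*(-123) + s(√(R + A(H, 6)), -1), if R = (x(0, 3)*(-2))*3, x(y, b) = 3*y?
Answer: 5046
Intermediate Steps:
H = 0 (H = 36 + 9*(-4) = 36 - 36 = 0)
R = 0 (R = ((3*0)*(-2))*3 = (0*(-2))*3 = 0*3 = 0)
s(B, Y) = 2 + Y² (s(B, Y) = -4 + (6 + Y*Y) = -4 + (6 + Y²) = 2 + Y²)
-41*(-123) + s(√(R + A(H, 6)), -1) = -41*(-123) + (2 + (-1)²) = 5043 + (2 + 1) = 5043 + 3 = 5046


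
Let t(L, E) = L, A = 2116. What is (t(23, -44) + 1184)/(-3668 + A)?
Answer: -1207/1552 ≈ -0.77771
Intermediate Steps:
(t(23, -44) + 1184)/(-3668 + A) = (23 + 1184)/(-3668 + 2116) = 1207/(-1552) = 1207*(-1/1552) = -1207/1552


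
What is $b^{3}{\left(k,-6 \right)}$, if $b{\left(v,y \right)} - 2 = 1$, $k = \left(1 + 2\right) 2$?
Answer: $27$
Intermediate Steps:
$k = 6$ ($k = 3 \cdot 2 = 6$)
$b{\left(v,y \right)} = 3$ ($b{\left(v,y \right)} = 2 + 1 = 3$)
$b^{3}{\left(k,-6 \right)} = 3^{3} = 27$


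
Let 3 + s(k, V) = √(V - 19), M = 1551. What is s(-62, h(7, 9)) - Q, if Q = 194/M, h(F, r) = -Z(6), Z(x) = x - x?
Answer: -4847/1551 + I*√19 ≈ -3.1251 + 4.3589*I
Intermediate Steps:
Z(x) = 0
h(F, r) = 0 (h(F, r) = -1*0 = 0)
Q = 194/1551 ≈ 0.12508
s(k, V) = -3 + √(-19 + V) (s(k, V) = -3 + √(V - 19) = -3 + √(-19 + V))
s(-62, h(7, 9)) - Q = (-3 + √(-19 + 0)) - 1*194/1551 = (-3 + √(-19)) - 194/1551 = (-3 + I*√19) - 194/1551 = -4847/1551 + I*√19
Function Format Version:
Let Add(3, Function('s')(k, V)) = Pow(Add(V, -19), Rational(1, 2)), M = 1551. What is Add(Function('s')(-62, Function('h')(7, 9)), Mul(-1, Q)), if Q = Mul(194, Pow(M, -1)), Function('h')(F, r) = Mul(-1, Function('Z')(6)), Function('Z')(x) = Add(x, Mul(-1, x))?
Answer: Add(Rational(-4847, 1551), Mul(I, Pow(19, Rational(1, 2)))) ≈ Add(-3.1251, Mul(4.3589, I))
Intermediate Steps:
Function('Z')(x) = 0
Function('h')(F, r) = 0 (Function('h')(F, r) = Mul(-1, 0) = 0)
Q = Rational(194, 1551) (Q = Mul(194, Pow(1551, -1)) = Mul(194, Rational(1, 1551)) = Rational(194, 1551) ≈ 0.12508)
Function('s')(k, V) = Add(-3, Pow(Add(-19, V), Rational(1, 2))) (Function('s')(k, V) = Add(-3, Pow(Add(V, -19), Rational(1, 2))) = Add(-3, Pow(Add(-19, V), Rational(1, 2))))
Add(Function('s')(-62, Function('h')(7, 9)), Mul(-1, Q)) = Add(Add(-3, Pow(Add(-19, 0), Rational(1, 2))), Mul(-1, Rational(194, 1551))) = Add(Add(-3, Pow(-19, Rational(1, 2))), Rational(-194, 1551)) = Add(Add(-3, Mul(I, Pow(19, Rational(1, 2)))), Rational(-194, 1551)) = Add(Rational(-4847, 1551), Mul(I, Pow(19, Rational(1, 2))))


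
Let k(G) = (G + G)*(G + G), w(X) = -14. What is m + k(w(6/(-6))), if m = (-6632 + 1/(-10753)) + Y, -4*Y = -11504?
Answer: -31957917/10753 ≈ -2972.0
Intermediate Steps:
Y = 2876 (Y = -1/4*(-11504) = 2876)
k(G) = 4*G**2 (k(G) = (2*G)*(2*G) = 4*G**2)
m = -40388269/10753 (m = (-6632 + 1/(-10753)) + 2876 = (-6632 - 1/10753) + 2876 = -71313897/10753 + 2876 = -40388269/10753 ≈ -3756.0)
m + k(w(6/(-6))) = -40388269/10753 + 4*(-14)**2 = -40388269/10753 + 4*196 = -40388269/10753 + 784 = -31957917/10753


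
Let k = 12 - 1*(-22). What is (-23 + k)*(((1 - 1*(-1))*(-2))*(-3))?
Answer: 132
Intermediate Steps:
k = 34 (k = 12 + 22 = 34)
(-23 + k)*(((1 - 1*(-1))*(-2))*(-3)) = (-23 + 34)*(((1 - 1*(-1))*(-2))*(-3)) = 11*(((1 + 1)*(-2))*(-3)) = 11*((2*(-2))*(-3)) = 11*(-4*(-3)) = 11*12 = 132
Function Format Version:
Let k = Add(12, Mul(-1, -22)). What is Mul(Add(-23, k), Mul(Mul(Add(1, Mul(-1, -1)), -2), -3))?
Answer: 132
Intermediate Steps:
k = 34 (k = Add(12, 22) = 34)
Mul(Add(-23, k), Mul(Mul(Add(1, Mul(-1, -1)), -2), -3)) = Mul(Add(-23, 34), Mul(Mul(Add(1, Mul(-1, -1)), -2), -3)) = Mul(11, Mul(Mul(Add(1, 1), -2), -3)) = Mul(11, Mul(Mul(2, -2), -3)) = Mul(11, Mul(-4, -3)) = Mul(11, 12) = 132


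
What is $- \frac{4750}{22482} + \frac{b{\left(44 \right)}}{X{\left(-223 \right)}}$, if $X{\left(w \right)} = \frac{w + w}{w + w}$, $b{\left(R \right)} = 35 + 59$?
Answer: $\frac{1054279}{11241} \approx 93.789$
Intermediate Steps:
$b{\left(R \right)} = 94$
$X{\left(w \right)} = 1$ ($X{\left(w \right)} = \frac{2 w}{2 w} = 2 w \frac{1}{2 w} = 1$)
$- \frac{4750}{22482} + \frac{b{\left(44 \right)}}{X{\left(-223 \right)}} = - \frac{4750}{22482} + \frac{94}{1} = \left(-4750\right) \frac{1}{22482} + 94 \cdot 1 = - \frac{2375}{11241} + 94 = \frac{1054279}{11241}$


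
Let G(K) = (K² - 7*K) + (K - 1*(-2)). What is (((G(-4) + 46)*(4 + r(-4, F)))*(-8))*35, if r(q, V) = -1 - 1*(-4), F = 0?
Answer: -172480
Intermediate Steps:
r(q, V) = 3 (r(q, V) = -1 + 4 = 3)
G(K) = 2 + K² - 6*K (G(K) = (K² - 7*K) + (K + 2) = (K² - 7*K) + (2 + K) = 2 + K² - 6*K)
(((G(-4) + 46)*(4 + r(-4, F)))*(-8))*35 = ((((2 + (-4)² - 6*(-4)) + 46)*(4 + 3))*(-8))*35 = ((((2 + 16 + 24) + 46)*7)*(-8))*35 = (((42 + 46)*7)*(-8))*35 = ((88*7)*(-8))*35 = (616*(-8))*35 = -4928*35 = -172480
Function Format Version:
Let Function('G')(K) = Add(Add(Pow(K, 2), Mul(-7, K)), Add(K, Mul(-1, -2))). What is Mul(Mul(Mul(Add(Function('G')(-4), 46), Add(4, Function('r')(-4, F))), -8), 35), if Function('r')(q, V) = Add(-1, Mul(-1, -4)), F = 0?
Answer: -172480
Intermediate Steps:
Function('r')(q, V) = 3 (Function('r')(q, V) = Add(-1, 4) = 3)
Function('G')(K) = Add(2, Pow(K, 2), Mul(-6, K)) (Function('G')(K) = Add(Add(Pow(K, 2), Mul(-7, K)), Add(K, 2)) = Add(Add(Pow(K, 2), Mul(-7, K)), Add(2, K)) = Add(2, Pow(K, 2), Mul(-6, K)))
Mul(Mul(Mul(Add(Function('G')(-4), 46), Add(4, Function('r')(-4, F))), -8), 35) = Mul(Mul(Mul(Add(Add(2, Pow(-4, 2), Mul(-6, -4)), 46), Add(4, 3)), -8), 35) = Mul(Mul(Mul(Add(Add(2, 16, 24), 46), 7), -8), 35) = Mul(Mul(Mul(Add(42, 46), 7), -8), 35) = Mul(Mul(Mul(88, 7), -8), 35) = Mul(Mul(616, -8), 35) = Mul(-4928, 35) = -172480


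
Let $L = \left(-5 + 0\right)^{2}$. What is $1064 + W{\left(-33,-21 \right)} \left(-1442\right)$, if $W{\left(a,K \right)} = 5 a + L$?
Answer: $202944$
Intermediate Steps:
$L = 25$ ($L = \left(-5\right)^{2} = 25$)
$W{\left(a,K \right)} = 25 + 5 a$ ($W{\left(a,K \right)} = 5 a + 25 = 25 + 5 a$)
$1064 + W{\left(-33,-21 \right)} \left(-1442\right) = 1064 + \left(25 + 5 \left(-33\right)\right) \left(-1442\right) = 1064 + \left(25 - 165\right) \left(-1442\right) = 1064 - -201880 = 1064 + 201880 = 202944$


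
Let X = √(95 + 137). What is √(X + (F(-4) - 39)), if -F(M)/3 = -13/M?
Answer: √(-195 + 8*√58)/2 ≈ 5.7895*I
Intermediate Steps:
F(M) = 39/M (F(M) = -(-39)/M = 39/M)
X = 2*√58 (X = √232 = 2*√58 ≈ 15.232)
√(X + (F(-4) - 39)) = √(2*√58 + (39/(-4) - 39)) = √(2*√58 + (39*(-¼) - 39)) = √(2*√58 + (-39/4 - 39)) = √(2*√58 - 195/4) = √(-195/4 + 2*√58)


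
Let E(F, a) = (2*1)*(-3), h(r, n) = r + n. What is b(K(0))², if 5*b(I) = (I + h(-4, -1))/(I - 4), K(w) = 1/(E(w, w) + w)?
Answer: 961/15625 ≈ 0.061504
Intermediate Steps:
h(r, n) = n + r
E(F, a) = -6 (E(F, a) = 2*(-3) = -6)
K(w) = 1/(-6 + w)
b(I) = (-5 + I)/(5*(-4 + I)) (b(I) = ((I + (-1 - 4))/(I - 4))/5 = ((I - 5)/(-4 + I))/5 = ((-5 + I)/(-4 + I))/5 = (-5 + I)/(5*(-4 + I)))
b(K(0))² = ((-5 + 1/(-6 + 0))/(5*(-4 + 1/(-6 + 0))))² = ((-5 + 1/(-6))/(5*(-4 + 1/(-6))))² = ((-5 - ⅙)/(5*(-4 - ⅙)))² = ((⅕)*(-31/6)/(-25/6))² = ((⅕)*(-6/25)*(-31/6))² = (31/125)² = 961/15625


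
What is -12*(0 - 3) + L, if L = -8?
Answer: 28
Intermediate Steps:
-12*(0 - 3) + L = -12*(0 - 3) - 8 = -12*(-3) - 8 = 36 - 8 = 28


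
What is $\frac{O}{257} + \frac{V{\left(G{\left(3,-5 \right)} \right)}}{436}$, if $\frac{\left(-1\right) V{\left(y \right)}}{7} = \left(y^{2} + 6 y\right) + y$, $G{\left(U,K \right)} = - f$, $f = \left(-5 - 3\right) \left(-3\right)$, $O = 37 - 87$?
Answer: $- \frac{188948}{28013} \approx -6.745$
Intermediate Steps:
$O = -50$
$f = 24$ ($f = \left(-8\right) \left(-3\right) = 24$)
$G{\left(U,K \right)} = -24$ ($G{\left(U,K \right)} = \left(-1\right) 24 = -24$)
$V{\left(y \right)} = - 49 y - 7 y^{2}$ ($V{\left(y \right)} = - 7 \left(\left(y^{2} + 6 y\right) + y\right) = - 7 \left(y^{2} + 7 y\right) = - 49 y - 7 y^{2}$)
$\frac{O}{257} + \frac{V{\left(G{\left(3,-5 \right)} \right)}}{436} = - \frac{50}{257} + \frac{\left(-7\right) \left(-24\right) \left(7 - 24\right)}{436} = \left(-50\right) \frac{1}{257} + \left(-7\right) \left(-24\right) \left(-17\right) \frac{1}{436} = - \frac{50}{257} - \frac{714}{109} = - \frac{188948}{28013}$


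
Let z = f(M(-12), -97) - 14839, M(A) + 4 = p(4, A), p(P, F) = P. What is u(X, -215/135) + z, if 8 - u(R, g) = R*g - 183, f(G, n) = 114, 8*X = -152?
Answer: -393235/27 ≈ -14564.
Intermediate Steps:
M(A) = 0 (M(A) = -4 + 4 = 0)
X = -19 (X = (1/8)*(-152) = -19)
u(R, g) = 191 - R*g (u(R, g) = 8 - (R*g - 183) = 8 - (-183 + R*g) = 8 + (183 - R*g) = 191 - R*g)
z = -14725 (z = 114 - 14839 = -14725)
u(X, -215/135) + z = (191 - 1*(-19)*(-215/135)) - 14725 = (191 - 1*(-19)*(-215*1/135)) - 14725 = (191 - 1*(-19)*(-43/27)) - 14725 = (191 - 817/27) - 14725 = 4340/27 - 14725 = -393235/27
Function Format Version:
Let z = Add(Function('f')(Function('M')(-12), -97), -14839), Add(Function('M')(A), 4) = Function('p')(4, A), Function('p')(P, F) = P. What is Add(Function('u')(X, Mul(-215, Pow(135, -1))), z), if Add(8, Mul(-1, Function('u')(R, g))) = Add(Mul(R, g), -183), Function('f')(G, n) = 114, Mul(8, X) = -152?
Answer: Rational(-393235, 27) ≈ -14564.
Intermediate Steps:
Function('M')(A) = 0 (Function('M')(A) = Add(-4, 4) = 0)
X = -19 (X = Mul(Rational(1, 8), -152) = -19)
Function('u')(R, g) = Add(191, Mul(-1, R, g)) (Function('u')(R, g) = Add(8, Mul(-1, Add(Mul(R, g), -183))) = Add(8, Mul(-1, Add(-183, Mul(R, g)))) = Add(8, Add(183, Mul(-1, R, g))) = Add(191, Mul(-1, R, g)))
z = -14725 (z = Add(114, -14839) = -14725)
Add(Function('u')(X, Mul(-215, Pow(135, -1))), z) = Add(Add(191, Mul(-1, -19, Mul(-215, Pow(135, -1)))), -14725) = Add(Add(191, Mul(-1, -19, Mul(-215, Rational(1, 135)))), -14725) = Add(Add(191, Mul(-1, -19, Rational(-43, 27))), -14725) = Add(Add(191, Rational(-817, 27)), -14725) = Add(Rational(4340, 27), -14725) = Rational(-393235, 27)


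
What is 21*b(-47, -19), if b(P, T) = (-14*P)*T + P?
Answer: -263529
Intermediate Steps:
b(P, T) = P - 14*P*T (b(P, T) = -14*P*T + P = P - 14*P*T)
21*b(-47, -19) = 21*(-47*(1 - 14*(-19))) = 21*(-47*(1 + 266)) = 21*(-47*267) = 21*(-12549) = -263529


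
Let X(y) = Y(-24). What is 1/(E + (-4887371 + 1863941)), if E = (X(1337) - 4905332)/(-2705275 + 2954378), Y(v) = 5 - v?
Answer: -249103/753150388593 ≈ -3.3075e-7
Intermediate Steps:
X(y) = 29 (X(y) = 5 - 1*(-24) = 5 + 24 = 29)
E = -4905303/249103 (E = (29 - 4905332)/(-2705275 + 2954378) = -4905303/249103 ≈ -19.692)
1/(E + (-4887371 + 1863941)) = 1/(-4905303/249103 + (-4887371 + 1863941)) = 1/(-4905303/249103 - 3023430) = 1/(-753150388593/249103) = -249103/753150388593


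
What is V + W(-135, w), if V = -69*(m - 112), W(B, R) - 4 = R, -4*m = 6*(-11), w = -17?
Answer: 13153/2 ≈ 6576.5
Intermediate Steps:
m = 33/2 (m = -3*(-11)/2 = -¼*(-66) = 33/2 ≈ 16.500)
W(B, R) = 4 + R
V = 13179/2 (V = -69*(33/2 - 112) = -69*(-191/2) = 13179/2 ≈ 6589.5)
V + W(-135, w) = 13179/2 + (4 - 17) = 13179/2 - 13 = 13153/2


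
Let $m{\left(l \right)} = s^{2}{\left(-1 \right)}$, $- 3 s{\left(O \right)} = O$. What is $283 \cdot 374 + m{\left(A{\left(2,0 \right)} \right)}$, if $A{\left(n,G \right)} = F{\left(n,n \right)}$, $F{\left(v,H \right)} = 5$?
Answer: $\frac{952579}{9} \approx 1.0584 \cdot 10^{5}$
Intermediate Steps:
$A{\left(n,G \right)} = 5$
$s{\left(O \right)} = - \frac{O}{3}$
$m{\left(l \right)} = \frac{1}{9}$ ($m{\left(l \right)} = \left(\left(- \frac{1}{3}\right) \left(-1\right)\right)^{2} = \left(\frac{1}{3}\right)^{2} = \frac{1}{9}$)
$283 \cdot 374 + m{\left(A{\left(2,0 \right)} \right)} = 283 \cdot 374 + \frac{1}{9} = 105842 + \frac{1}{9} = \frac{952579}{9}$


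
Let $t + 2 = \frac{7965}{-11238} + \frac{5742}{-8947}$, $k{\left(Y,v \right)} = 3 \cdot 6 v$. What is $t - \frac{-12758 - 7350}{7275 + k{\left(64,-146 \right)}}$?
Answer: $\frac{152095248469}{155746351914} \approx 0.97656$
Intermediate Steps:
$k{\left(Y,v \right)} = 18 v$
$t = - \frac{112294741}{33515462}$ ($t = -2 + \left(\frac{7965}{-11238} + \frac{5742}{-8947}\right) = -2 + \left(7965 \left(- \frac{1}{11238}\right) + 5742 \left(- \frac{1}{8947}\right)\right) = -2 - \frac{45263817}{33515462} = - \frac{112294741}{33515462} \approx -3.3505$)
$t - \frac{-12758 - 7350}{7275 + k{\left(64,-146 \right)}} = - \frac{112294741}{33515462} - \frac{-12758 - 7350}{7275 + 18 \left(-146\right)} = - \frac{112294741}{33515462} - - \frac{20108}{7275 - 2628} = - \frac{112294741}{33515462} - - \frac{20108}{4647} = - \frac{112294741}{33515462} + \frac{20108}{4647} = \frac{152095248469}{155746351914}$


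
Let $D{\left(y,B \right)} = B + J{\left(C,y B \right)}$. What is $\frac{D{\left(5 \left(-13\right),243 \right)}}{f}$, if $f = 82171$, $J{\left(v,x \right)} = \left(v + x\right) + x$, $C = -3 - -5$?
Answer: $- \frac{31345}{82171} \approx -0.38146$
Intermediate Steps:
$C = 2$ ($C = -3 + 5 = 2$)
$J{\left(v,x \right)} = v + 2 x$
$D{\left(y,B \right)} = 2 + B + 2 B y$ ($D{\left(y,B \right)} = B + \left(2 + 2 y B\right) = B + \left(2 + 2 B y\right) = 2 + B + 2 B y$)
$\frac{D{\left(5 \left(-13\right),243 \right)}}{f} = \frac{2 + 243 + 2 \cdot 243 \cdot 5 \left(-13\right)}{82171} = \left(2 + 243 + 2 \cdot 243 \left(-65\right)\right) \frac{1}{82171} = \left(2 + 243 - 31590\right) \frac{1}{82171} = \left(-31345\right) \frac{1}{82171} = - \frac{31345}{82171}$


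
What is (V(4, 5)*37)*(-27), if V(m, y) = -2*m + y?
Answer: 2997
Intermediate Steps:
V(m, y) = y - 2*m
(V(4, 5)*37)*(-27) = ((5 - 2*4)*37)*(-27) = ((5 - 8)*37)*(-27) = -3*37*(-27) = -111*(-27) = 2997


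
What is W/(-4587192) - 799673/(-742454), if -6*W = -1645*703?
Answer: 10575460868903/10217337147504 ≈ 1.0351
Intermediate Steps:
W = 1156435/6 (W = -(-1645)*703/6 = -1/6*(-1156435) = 1156435/6 ≈ 1.9274e+5)
W/(-4587192) - 799673/(-742454) = (1156435/6)/(-4587192) - 799673/(-742454) = (1156435/6)*(-1/4587192) - 799673*(-1/742454) = -1156435/27523152 + 799673/742454 = 10575460868903/10217337147504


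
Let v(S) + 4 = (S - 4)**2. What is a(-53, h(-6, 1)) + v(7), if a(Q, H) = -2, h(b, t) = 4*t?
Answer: 3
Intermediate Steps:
v(S) = -4 + (-4 + S)**2 (v(S) = -4 + (S - 4)**2 = -4 + (-4 + S)**2)
a(-53, h(-6, 1)) + v(7) = -2 + (-4 + (-4 + 7)**2) = -2 + (-4 + 3**2) = -2 + (-4 + 9) = -2 + 5 = 3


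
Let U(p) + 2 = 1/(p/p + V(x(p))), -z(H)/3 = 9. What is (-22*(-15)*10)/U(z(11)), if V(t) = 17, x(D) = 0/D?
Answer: -11880/7 ≈ -1697.1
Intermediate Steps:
x(D) = 0
z(H) = -27 (z(H) = -3*9 = -27)
U(p) = -35/18 (U(p) = -2 + 1/(p/p + 17) = -2 + 1/(1 + 17) = -2 + 1/18 = -35/18)
(-22*(-15)*10)/U(z(11)) = (-22*(-15)*10)/(-35/18) = (330*10)*(-18/35) = 3300*(-18/35) = -11880/7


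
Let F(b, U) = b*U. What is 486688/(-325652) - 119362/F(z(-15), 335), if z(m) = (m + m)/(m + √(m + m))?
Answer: -4899569373/27273355 + 59681*I*√30/5025 ≈ -179.65 + 65.052*I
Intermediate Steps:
z(m) = 2*m/(m + √2*√m) (z(m) = (2*m)/(m + √(2*m)) = (2*m)/(m + √2*√m) = 2*m/(m + √2*√m))
F(b, U) = U*b
486688/(-325652) - 119362/F(z(-15), 335) = 486688/(-325652) - (59681/335 - 59681*I*√30/5025) = 486688*(-1/325652) - (59681/335 - 59681*I*√30/5025) = -121672/81413 - (59681/335 - 59681*I*√30/5025) = -121672/81413 - 119362*(1/670 - I*√30/10050) = -121672/81413 + (-59681/335 + 59681*I*√30/5025) = -4899569373/27273355 + 59681*I*√30/5025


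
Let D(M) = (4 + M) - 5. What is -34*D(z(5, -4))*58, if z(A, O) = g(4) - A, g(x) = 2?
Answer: 7888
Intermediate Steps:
z(A, O) = 2 - A
D(M) = -1 + M
-34*D(z(5, -4))*58 = -34*(-1 + (2 - 1*5))*58 = -34*(-1 + (2 - 5))*58 = -34*(-1 - 3)*58 = -34*(-4)*58 = 136*58 = 7888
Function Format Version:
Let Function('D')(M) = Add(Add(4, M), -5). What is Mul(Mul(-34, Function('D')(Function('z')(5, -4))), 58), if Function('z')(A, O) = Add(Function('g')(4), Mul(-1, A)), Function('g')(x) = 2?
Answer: 7888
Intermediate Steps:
Function('z')(A, O) = Add(2, Mul(-1, A))
Function('D')(M) = Add(-1, M)
Mul(Mul(-34, Function('D')(Function('z')(5, -4))), 58) = Mul(Mul(-34, Add(-1, Add(2, Mul(-1, 5)))), 58) = Mul(Mul(-34, Add(-1, Add(2, -5))), 58) = Mul(Mul(-34, Add(-1, -3)), 58) = Mul(Mul(-34, -4), 58) = Mul(136, 58) = 7888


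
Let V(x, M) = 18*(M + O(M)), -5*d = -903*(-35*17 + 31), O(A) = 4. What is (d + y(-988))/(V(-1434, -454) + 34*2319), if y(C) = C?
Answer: -257116/176865 ≈ -1.4537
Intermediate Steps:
d = -509292/5 (d = -(-903)*(-35*17 + 31)/5 = -(-903)*(-595 + 31)/5 = -(-903)*(-564)/5 = -⅕*509292 = -509292/5 ≈ -1.0186e+5)
V(x, M) = 72 + 18*M (V(x, M) = 18*(M + 4) = 18*(4 + M) = 72 + 18*M)
(d + y(-988))/(V(-1434, -454) + 34*2319) = (-509292/5 - 988)/((72 + 18*(-454)) + 34*2319) = -514232/(5*((72 - 8172) + 78846)) = -514232/(5*(-8100 + 78846)) = -514232/5/70746 = -514232/5*1/70746 = -257116/176865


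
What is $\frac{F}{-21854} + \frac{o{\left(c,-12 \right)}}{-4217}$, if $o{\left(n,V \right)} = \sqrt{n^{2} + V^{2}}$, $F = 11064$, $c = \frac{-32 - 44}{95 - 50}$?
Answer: $- \frac{5532}{10927} - \frac{4 \sqrt{18586}}{189765} \approx -0.50914$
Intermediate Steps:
$c = - \frac{76}{45} \approx -1.6889$
$o{\left(n,V \right)} = \sqrt{V^{2} + n^{2}}$
$\frac{F}{-21854} + \frac{o{\left(c,-12 \right)}}{-4217} = \frac{11064}{-21854} + \frac{\sqrt{\left(-12\right)^{2} + \left(- \frac{76}{45}\right)^{2}}}{-4217} = 11064 \left(- \frac{1}{21854}\right) + \sqrt{144 + \frac{5776}{2025}} \left(- \frac{1}{4217}\right) = - \frac{5532}{10927} + \sqrt{\frac{297376}{2025}} \left(- \frac{1}{4217}\right) = - \frac{5532}{10927} + \frac{4 \sqrt{18586}}{45} \left(- \frac{1}{4217}\right) = - \frac{5532}{10927} - \frac{4 \sqrt{18586}}{189765}$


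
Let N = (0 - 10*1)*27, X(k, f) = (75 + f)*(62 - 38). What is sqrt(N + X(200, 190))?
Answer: sqrt(6090) ≈ 78.038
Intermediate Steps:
X(k, f) = 1800 + 24*f (X(k, f) = (75 + f)*24 = 1800 + 24*f)
N = -270 (N = (0 - 10)*27 = -10*27 = -270)
sqrt(N + X(200, 190)) = sqrt(-270 + (1800 + 24*190)) = sqrt(-270 + (1800 + 4560)) = sqrt(-270 + 6360) = sqrt(6090)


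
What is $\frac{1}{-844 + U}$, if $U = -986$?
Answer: $- \frac{1}{1830} \approx -0.00054645$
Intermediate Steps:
$\frac{1}{-844 + U} = \frac{1}{-844 - 986} = \frac{1}{-1830} = - \frac{1}{1830}$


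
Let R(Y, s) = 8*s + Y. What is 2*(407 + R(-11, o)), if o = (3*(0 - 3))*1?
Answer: 648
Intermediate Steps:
o = -9 (o = (3*(-3))*1 = -9*1 = -9)
R(Y, s) = Y + 8*s
2*(407 + R(-11, o)) = 2*(407 + (-11 + 8*(-9))) = 2*(407 + (-11 - 72)) = 2*(407 - 83) = 2*324 = 648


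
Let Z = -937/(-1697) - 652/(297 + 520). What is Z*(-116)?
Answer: 39546140/1386449 ≈ 28.523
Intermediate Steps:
Z = -340915/1386449 (Z = -937*(-1/1697) - 652/817 = 937/1697 - 652*1/817 = 937/1697 - 652/817 = -340915/1386449 ≈ -0.24589)
Z*(-116) = -340915/1386449*(-116) = 39546140/1386449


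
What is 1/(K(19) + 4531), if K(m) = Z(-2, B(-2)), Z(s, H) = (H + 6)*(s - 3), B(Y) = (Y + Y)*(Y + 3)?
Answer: 1/4521 ≈ 0.00022119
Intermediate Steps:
B(Y) = 2*Y*(3 + Y) (B(Y) = (2*Y)*(3 + Y) = 2*Y*(3 + Y))
Z(s, H) = (-3 + s)*(6 + H) (Z(s, H) = (6 + H)*(-3 + s) = (-3 + s)*(6 + H))
K(m) = -10 (K(m) = -18 - 6*(-2)*(3 - 2) + 6*(-2) + (2*(-2)*(3 - 2))*(-2) = -18 - 6*(-2) - 12 + (2*(-2)*1)*(-2) = -18 - 3*(-4) - 12 - 4*(-2) = -18 + 12 - 12 + 8 = -10)
1/(K(19) + 4531) = 1/(-10 + 4531) = 1/4521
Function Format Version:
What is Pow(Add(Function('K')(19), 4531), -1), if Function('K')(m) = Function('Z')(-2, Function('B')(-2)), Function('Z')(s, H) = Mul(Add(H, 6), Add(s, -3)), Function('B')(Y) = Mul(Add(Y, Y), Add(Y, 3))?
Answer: Rational(1, 4521) ≈ 0.00022119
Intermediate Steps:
Function('B')(Y) = Mul(2, Y, Add(3, Y)) (Function('B')(Y) = Mul(Mul(2, Y), Add(3, Y)) = Mul(2, Y, Add(3, Y)))
Function('Z')(s, H) = Mul(Add(-3, s), Add(6, H)) (Function('Z')(s, H) = Mul(Add(6, H), Add(-3, s)) = Mul(Add(-3, s), Add(6, H)))
Function('K')(m) = -10 (Function('K')(m) = Add(-18, Mul(-3, Mul(2, -2, Add(3, -2))), Mul(6, -2), Mul(Mul(2, -2, Add(3, -2)), -2)) = Add(-18, Mul(-3, Mul(2, -2, 1)), -12, Mul(Mul(2, -2, 1), -2)) = Add(-18, Mul(-3, -4), -12, Mul(-4, -2)) = Add(-18, 12, -12, 8) = -10)
Pow(Add(Function('K')(19), 4531), -1) = Pow(Add(-10, 4531), -1) = Pow(4521, -1) = Rational(1, 4521)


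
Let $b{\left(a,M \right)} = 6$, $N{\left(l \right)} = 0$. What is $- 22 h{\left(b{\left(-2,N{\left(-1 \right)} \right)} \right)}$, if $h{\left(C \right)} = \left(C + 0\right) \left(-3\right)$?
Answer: $396$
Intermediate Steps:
$h{\left(C \right)} = - 3 C$ ($h{\left(C \right)} = C \left(-3\right) = - 3 C$)
$- 22 h{\left(b{\left(-2,N{\left(-1 \right)} \right)} \right)} = - 22 \left(\left(-3\right) 6\right) = \left(-22\right) \left(-18\right) = 396$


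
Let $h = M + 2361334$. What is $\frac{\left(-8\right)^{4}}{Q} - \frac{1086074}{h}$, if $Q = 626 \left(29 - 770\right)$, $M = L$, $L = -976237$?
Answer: $- \frac{28303675522}{35694411389} \approx -0.79294$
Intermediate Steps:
$M = -976237$
$h = 1385097$ ($h = -976237 + 2361334 = 1385097$)
$Q = -463866$ ($Q = 626 \left(-741\right) = -463866$)
$\frac{\left(-8\right)^{4}}{Q} - \frac{1086074}{h} = \frac{\left(-8\right)^{4}}{-463866} - \frac{1086074}{1385097} = 4096 \left(- \frac{1}{463866}\right) - \frac{1086074}{1385097} = - \frac{2048}{231933} - \frac{1086074}{1385097} = - \frac{28303675522}{35694411389}$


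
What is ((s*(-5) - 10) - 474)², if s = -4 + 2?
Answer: 224676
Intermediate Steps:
s = -2
((s*(-5) - 10) - 474)² = ((-2*(-5) - 10) - 474)² = ((10 - 10) - 474)² = (0 - 474)² = (-474)² = 224676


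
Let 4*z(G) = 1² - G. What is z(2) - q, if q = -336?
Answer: 1343/4 ≈ 335.75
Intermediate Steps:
z(G) = ¼ - G/4 (z(G) = (1² - G)/4 = (1 - G)/4 = ¼ - G/4)
z(2) - q = (¼ - ¼*2) - 1*(-336) = (¼ - ½) + 336 = -¼ + 336 = 1343/4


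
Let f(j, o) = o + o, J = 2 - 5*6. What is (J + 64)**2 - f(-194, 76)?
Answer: 1144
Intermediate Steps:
J = -28 (J = 2 - 30 = -28)
f(j, o) = 2*o
(J + 64)**2 - f(-194, 76) = (-28 + 64)**2 - 2*76 = 36**2 - 1*152 = 1296 - 152 = 1144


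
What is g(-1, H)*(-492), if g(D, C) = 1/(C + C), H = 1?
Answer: -246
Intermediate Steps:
g(D, C) = 1/(2*C)
g(-1, H)*(-492) = ((½)/1)*(-492) = ((½)*1)*(-492) = (½)*(-492) = -246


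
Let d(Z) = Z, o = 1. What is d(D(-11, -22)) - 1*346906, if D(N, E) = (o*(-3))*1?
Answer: -346909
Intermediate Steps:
D(N, E) = -3 (D(N, E) = (1*(-3))*1 = -3*1 = -3)
d(D(-11, -22)) - 1*346906 = -3 - 1*346906 = -3 - 346906 = -346909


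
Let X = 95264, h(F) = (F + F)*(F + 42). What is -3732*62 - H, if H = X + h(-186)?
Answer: -380216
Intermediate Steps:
h(F) = 2*F*(42 + F) (h(F) = (2*F)*(42 + F) = 2*F*(42 + F))
H = 148832 (H = 95264 + 2*(-186)*(42 - 186) = 95264 + 2*(-186)*(-144) = 95264 + 53568 = 148832)
-3732*62 - H = -3732*62 - 1*148832 = -231384 - 148832 = -380216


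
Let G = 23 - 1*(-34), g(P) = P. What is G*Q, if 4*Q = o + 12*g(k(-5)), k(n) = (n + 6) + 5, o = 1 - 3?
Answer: 1995/2 ≈ 997.50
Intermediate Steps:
o = -2
k(n) = 11 + n (k(n) = (6 + n) + 5 = 11 + n)
G = 57 (G = 23 + 34 = 57)
Q = 35/2 (Q = (-2 + 12*(11 - 5))/4 = (-2 + 12*6)/4 = (-2 + 72)/4 = (¼)*70 = 35/2 ≈ 17.500)
G*Q = 57*(35/2) = 1995/2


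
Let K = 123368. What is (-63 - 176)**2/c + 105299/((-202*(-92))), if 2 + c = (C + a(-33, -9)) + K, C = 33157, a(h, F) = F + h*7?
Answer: 17517980281/2904363272 ≈ 6.0316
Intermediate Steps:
a(h, F) = F + 7*h
c = 156283 (c = -2 + ((33157 + (-9 + 7*(-33))) + 123368) = -2 + ((33157 + (-9 - 231)) + 123368) = -2 + ((33157 - 240) + 123368) = -2 + (32917 + 123368) = -2 + 156285 = 156283)
(-63 - 176)**2/c + 105299/((-202*(-92))) = (-63 - 176)**2/156283 + 105299/((-202*(-92))) = (-239)**2*(1/156283) + 105299/18584 = 57121*(1/156283) + 105299*(1/18584) = 57121/156283 + 105299/18584 = 17517980281/2904363272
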